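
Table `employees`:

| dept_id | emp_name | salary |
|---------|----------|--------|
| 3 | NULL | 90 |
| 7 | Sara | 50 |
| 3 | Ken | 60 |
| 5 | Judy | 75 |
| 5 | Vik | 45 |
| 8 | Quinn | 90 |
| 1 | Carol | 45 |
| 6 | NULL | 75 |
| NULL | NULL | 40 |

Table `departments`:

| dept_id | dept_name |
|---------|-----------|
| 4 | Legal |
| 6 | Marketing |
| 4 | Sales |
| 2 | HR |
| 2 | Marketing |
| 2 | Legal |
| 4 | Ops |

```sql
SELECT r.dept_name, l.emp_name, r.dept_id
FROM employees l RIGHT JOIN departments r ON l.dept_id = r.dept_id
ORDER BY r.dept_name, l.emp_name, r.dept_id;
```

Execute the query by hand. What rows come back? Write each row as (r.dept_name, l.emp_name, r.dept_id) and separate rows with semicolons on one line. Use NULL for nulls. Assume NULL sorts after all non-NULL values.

RIGHT JOIN keeps every row from `departments`; unmatched rows get NULL for `employees`'s columns.
Matching on l.dept_id = r.dept_id. A NULL in a compared column never satisfies the condition.
Matched pairs: 1; unmatched r rows kept: 6.

(HR, NULL, 2); (Legal, NULL, 2); (Legal, NULL, 4); (Marketing, NULL, 2); (Marketing, NULL, 6); (Ops, NULL, 4); (Sales, NULL, 4)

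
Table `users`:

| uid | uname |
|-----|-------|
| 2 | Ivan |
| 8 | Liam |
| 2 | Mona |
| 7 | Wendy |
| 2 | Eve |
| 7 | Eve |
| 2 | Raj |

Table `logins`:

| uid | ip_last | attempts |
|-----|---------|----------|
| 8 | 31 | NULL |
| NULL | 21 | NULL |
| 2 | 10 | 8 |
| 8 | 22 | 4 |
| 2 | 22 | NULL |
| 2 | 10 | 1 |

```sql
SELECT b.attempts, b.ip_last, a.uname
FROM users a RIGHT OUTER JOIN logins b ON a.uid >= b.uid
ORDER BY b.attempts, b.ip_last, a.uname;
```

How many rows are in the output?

24

RIGHT JOIN keeps every row from `logins`; unmatched rows get NULL for `users`'s columns.
Matching on a.uid >= b.uid. A NULL in a compared column never satisfies the condition.
Matched pairs: 23; unmatched b rows kept: 1.
Total: 23 matched + 1 padded = 24 rows.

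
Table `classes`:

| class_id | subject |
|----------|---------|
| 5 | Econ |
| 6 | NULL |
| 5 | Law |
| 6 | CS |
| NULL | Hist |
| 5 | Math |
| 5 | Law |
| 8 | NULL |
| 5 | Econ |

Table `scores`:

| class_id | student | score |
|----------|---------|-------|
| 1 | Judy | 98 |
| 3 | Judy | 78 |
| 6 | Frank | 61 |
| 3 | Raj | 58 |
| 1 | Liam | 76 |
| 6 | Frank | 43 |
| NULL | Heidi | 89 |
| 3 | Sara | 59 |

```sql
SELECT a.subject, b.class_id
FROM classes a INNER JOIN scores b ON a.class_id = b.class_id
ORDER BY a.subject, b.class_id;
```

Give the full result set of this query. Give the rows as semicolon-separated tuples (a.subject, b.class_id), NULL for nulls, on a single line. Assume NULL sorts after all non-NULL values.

(CS, 6); (CS, 6); (NULL, 6); (NULL, 6)

INNER JOIN keeps only pairs where the ON condition holds.
Matching on a.class_id = b.class_id. A NULL in a compared column never satisfies the condition.
- class_id=5: no matching b row, dropped.
- class_id=6: 2 matching b row(s), so 2 row(s) emitted.
- class_id=5: no matching b row, dropped.
- class_id=6: 2 matching b row(s), so 2 row(s) emitted.
- class_id=NULL: no matching b row, dropped.
- class_id=5: no matching b row, dropped.
- class_id=5: no matching b row, dropped.
- class_id=8: no matching b row, dropped.
- class_id=5: no matching b row, dropped.
After projecting and ordering:
a.subject | b.class_id
CS | 6
CS | 6
NULL | 6
NULL | 6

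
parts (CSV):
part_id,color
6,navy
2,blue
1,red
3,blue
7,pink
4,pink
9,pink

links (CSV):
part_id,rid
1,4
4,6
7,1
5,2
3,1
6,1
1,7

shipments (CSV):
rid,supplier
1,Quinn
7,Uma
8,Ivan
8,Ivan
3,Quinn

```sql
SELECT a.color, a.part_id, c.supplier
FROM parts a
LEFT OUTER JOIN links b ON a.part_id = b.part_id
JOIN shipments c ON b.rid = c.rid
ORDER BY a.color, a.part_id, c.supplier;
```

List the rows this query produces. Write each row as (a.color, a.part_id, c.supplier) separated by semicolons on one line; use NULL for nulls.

(blue, 3, Quinn); (navy, 6, Quinn); (pink, 7, Quinn); (red, 1, Uma)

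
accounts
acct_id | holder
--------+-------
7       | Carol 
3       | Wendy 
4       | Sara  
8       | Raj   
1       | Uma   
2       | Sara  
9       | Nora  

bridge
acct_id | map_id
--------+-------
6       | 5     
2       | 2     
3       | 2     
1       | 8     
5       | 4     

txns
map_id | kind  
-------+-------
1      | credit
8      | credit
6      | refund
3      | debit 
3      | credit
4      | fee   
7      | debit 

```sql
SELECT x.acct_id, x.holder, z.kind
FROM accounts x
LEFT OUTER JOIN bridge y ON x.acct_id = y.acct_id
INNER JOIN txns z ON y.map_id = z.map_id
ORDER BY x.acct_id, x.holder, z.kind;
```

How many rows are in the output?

1

Joins associate left-to-right: accounts LEFT JOIN bridge on acct_id gives 7 intermediate row(s).
Then INNER JOIN `txns z` on map_id: keep only rows whose y.map_id appears in z.
Result: 1 row(s).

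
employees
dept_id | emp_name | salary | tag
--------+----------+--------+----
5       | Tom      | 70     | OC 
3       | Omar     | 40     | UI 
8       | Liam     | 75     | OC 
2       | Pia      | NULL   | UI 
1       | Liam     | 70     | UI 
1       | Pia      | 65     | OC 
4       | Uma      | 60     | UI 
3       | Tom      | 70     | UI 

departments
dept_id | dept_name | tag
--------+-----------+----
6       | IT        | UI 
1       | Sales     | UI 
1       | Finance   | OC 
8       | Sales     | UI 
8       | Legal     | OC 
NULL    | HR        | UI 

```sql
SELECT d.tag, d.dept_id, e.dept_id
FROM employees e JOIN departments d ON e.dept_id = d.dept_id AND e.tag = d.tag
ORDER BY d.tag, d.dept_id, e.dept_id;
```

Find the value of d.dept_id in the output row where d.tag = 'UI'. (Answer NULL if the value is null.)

1

INNER JOIN keeps only pairs where the ON condition holds.
Matching on e.dept_id = d.dept_id AND e.tag = d.tag. A NULL in a compared column never satisfies the condition.
- dept_id=5, tag=OC: no matching d row, dropped.
- dept_id=3, tag=UI: no matching d row, dropped.
- dept_id=8, tag=OC: 1 matching d row(s), so 1 row(s) emitted.
- dept_id=2, tag=UI: no matching d row, dropped.
- dept_id=1, tag=UI: 1 matching d row(s), so 1 row(s) emitted.
- dept_id=1, tag=OC: 1 matching d row(s), so 1 row(s) emitted.
- dept_id=4, tag=UI: no matching d row, dropped.
- dept_id=3, tag=UI: no matching d row, dropped.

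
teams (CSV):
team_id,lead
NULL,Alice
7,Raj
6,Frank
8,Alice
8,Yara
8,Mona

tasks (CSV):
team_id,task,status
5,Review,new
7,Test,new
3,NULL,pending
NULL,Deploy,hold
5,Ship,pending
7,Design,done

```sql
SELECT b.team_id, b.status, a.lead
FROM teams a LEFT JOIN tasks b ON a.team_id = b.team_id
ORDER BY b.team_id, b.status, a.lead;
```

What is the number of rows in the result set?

7

LEFT JOIN keeps every row from `teams`; unmatched rows get NULL for `tasks`'s columns.
Matching on a.team_id = b.team_id. A NULL in a compared column never satisfies the condition.
- a[0] team_id=NULL → no match; kept with NULLs on the b side.
- a[1] team_id=7 → 2 match(es) in b → 2 row(s).
- a[2] team_id=6 → no match; kept with NULLs on the b side.
- a[3] team_id=8 → no match; kept with NULLs on the b side.
- a[4] team_id=8 → no match; kept with NULLs on the b side.
- a[5] team_id=8 → no match; kept with NULLs on the b side.
Total: 2 matched + 5 padded = 7 rows.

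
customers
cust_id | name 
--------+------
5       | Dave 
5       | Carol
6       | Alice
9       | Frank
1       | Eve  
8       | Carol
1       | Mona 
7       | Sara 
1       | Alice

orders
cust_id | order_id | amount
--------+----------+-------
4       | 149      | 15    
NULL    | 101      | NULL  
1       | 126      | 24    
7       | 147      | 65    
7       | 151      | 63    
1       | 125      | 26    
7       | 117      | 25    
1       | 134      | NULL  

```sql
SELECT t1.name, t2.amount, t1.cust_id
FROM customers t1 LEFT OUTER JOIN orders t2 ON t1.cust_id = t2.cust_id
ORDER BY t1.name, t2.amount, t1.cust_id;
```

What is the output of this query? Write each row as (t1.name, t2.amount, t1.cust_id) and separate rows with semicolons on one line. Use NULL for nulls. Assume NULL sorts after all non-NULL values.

(Alice, 24, 1); (Alice, 26, 1); (Alice, NULL, 1); (Alice, NULL, 6); (Carol, NULL, 5); (Carol, NULL, 8); (Dave, NULL, 5); (Eve, 24, 1); (Eve, 26, 1); (Eve, NULL, 1); (Frank, NULL, 9); (Mona, 24, 1); (Mona, 26, 1); (Mona, NULL, 1); (Sara, 25, 7); (Sara, 63, 7); (Sara, 65, 7)

LEFT JOIN keeps every row from `customers`; unmatched rows get NULL for `orders`'s columns.
Matching on t1.cust_id = t2.cust_id. A NULL in a compared column never satisfies the condition.
Matched pairs: 12; unmatched t1 rows kept: 5.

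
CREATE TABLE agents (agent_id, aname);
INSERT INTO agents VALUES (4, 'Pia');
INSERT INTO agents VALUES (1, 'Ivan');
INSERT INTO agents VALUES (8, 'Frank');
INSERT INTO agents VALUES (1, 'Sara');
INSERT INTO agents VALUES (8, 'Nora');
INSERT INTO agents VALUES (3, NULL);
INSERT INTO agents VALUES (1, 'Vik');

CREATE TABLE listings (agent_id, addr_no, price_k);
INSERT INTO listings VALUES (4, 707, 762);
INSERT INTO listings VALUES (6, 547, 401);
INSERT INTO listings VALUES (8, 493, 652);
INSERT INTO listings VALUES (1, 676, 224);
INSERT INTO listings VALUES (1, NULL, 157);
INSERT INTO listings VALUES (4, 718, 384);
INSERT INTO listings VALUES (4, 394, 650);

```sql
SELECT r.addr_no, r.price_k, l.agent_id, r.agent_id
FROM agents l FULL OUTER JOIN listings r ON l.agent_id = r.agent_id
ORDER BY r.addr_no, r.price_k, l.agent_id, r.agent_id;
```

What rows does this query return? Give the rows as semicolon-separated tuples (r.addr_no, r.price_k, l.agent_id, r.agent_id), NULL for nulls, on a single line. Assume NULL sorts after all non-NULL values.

(394, 650, 4, 4); (493, 652, 8, 8); (493, 652, 8, 8); (547, 401, NULL, 6); (676, 224, 1, 1); (676, 224, 1, 1); (676, 224, 1, 1); (707, 762, 4, 4); (718, 384, 4, 4); (NULL, 157, 1, 1); (NULL, 157, 1, 1); (NULL, 157, 1, 1); (NULL, NULL, 3, NULL)

FULL OUTER JOIN keeps every row from both sides; unmatched rows get NULL for the other side's columns.
Matching on l.agent_id = r.agent_id.
Matched pairs: 11; unmatched l rows kept: 1; unmatched r rows kept: 1.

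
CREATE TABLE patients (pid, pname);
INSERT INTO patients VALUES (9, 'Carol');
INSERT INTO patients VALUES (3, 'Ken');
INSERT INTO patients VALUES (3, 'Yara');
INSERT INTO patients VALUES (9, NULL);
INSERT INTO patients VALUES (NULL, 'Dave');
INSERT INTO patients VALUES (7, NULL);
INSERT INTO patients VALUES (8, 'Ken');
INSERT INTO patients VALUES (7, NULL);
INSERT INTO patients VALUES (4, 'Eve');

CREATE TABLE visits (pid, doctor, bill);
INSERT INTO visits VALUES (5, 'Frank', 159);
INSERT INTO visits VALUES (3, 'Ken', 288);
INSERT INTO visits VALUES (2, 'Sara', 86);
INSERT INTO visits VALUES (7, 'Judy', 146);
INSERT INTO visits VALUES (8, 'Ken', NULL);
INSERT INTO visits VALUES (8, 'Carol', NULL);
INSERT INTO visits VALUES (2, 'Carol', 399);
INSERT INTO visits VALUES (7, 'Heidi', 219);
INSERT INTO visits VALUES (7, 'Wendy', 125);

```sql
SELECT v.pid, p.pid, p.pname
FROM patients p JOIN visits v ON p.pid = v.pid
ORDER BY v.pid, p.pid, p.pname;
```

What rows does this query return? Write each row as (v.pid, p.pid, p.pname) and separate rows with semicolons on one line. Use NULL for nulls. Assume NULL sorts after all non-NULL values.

INNER JOIN keeps only pairs where the ON condition holds.
Matching on p.pid = v.pid. A NULL in a compared column never satisfies the condition.
- pid=9: no matching v row, dropped.
- pid=3: 1 matching v row(s), so 1 row(s) emitted.
- pid=3: 1 matching v row(s), so 1 row(s) emitted.
- pid=9: no matching v row, dropped.
- pid=NULL: no matching v row, dropped.
- pid=7: 3 matching v row(s), so 3 row(s) emitted.
- pid=8: 2 matching v row(s), so 2 row(s) emitted.
- pid=7: 3 matching v row(s), so 3 row(s) emitted.
- pid=4: no matching v row, dropped.
After projecting and ordering:
v.pid | p.pid | p.pname
3 | 3 | Ken
3 | 3 | Yara
7 | 7 | NULL
7 | 7 | NULL
7 | 7 | NULL
7 | 7 | NULL
7 | 7 | NULL
7 | 7 | NULL
8 | 8 | Ken
8 | 8 | Ken

(3, 3, Ken); (3, 3, Yara); (7, 7, NULL); (7, 7, NULL); (7, 7, NULL); (7, 7, NULL); (7, 7, NULL); (7, 7, NULL); (8, 8, Ken); (8, 8, Ken)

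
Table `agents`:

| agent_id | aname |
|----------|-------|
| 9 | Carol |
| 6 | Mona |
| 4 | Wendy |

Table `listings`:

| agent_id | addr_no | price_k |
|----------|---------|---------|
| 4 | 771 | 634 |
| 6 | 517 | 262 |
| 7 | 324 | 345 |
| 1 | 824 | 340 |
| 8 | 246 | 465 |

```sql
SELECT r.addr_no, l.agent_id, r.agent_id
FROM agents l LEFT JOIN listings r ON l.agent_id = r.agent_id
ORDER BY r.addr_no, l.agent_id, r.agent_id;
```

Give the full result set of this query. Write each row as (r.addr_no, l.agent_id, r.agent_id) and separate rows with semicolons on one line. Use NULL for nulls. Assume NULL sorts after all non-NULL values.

LEFT JOIN keeps every row from `agents`; unmatched rows get NULL for `listings`'s columns.
Matching on l.agent_id = r.agent_id.
- agent_id=9: no r row matches, row kept with r columns NULL.
- agent_id=6: 1 matching r row(s), so 1 row(s) emitted.
- agent_id=4: 1 matching r row(s), so 1 row(s) emitted.
After projecting and ordering:
r.addr_no | l.agent_id | r.agent_id
517 | 6 | 6
771 | 4 | 4
NULL | 9 | NULL

(517, 6, 6); (771, 4, 4); (NULL, 9, NULL)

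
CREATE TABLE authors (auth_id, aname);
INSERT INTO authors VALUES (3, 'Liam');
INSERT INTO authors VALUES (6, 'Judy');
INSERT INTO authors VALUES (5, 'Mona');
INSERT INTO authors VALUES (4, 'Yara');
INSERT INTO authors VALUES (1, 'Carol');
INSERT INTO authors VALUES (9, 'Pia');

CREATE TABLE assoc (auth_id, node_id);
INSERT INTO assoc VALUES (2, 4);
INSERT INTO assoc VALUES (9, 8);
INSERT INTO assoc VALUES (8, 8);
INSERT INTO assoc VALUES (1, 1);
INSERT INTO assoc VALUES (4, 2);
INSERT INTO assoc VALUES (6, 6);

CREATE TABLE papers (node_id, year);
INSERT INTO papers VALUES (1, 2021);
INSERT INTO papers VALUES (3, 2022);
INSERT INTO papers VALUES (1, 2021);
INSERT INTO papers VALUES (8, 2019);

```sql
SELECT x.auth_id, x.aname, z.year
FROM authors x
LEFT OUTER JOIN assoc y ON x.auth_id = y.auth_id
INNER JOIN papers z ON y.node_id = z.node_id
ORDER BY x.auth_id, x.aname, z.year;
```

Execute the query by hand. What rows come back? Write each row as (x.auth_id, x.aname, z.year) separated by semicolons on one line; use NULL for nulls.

Joins associate left-to-right: authors LEFT JOIN assoc on auth_id gives 6 intermediate row(s).
Then INNER JOIN `papers z` on node_id: keep only rows whose y.node_id appears in z.

(1, Carol, 2021); (1, Carol, 2021); (9, Pia, 2019)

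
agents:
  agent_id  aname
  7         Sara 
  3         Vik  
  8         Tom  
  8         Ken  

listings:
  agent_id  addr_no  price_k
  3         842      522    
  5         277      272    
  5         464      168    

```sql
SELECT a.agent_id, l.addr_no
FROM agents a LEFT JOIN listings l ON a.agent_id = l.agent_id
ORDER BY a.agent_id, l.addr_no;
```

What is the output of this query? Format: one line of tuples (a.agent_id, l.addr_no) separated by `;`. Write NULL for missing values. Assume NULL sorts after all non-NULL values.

(3, 842); (7, NULL); (8, NULL); (8, NULL)

LEFT JOIN keeps every row from `agents`; unmatched rows get NULL for `listings`'s columns.
Matching on a.agent_id = l.agent_id.
Matched pairs: 1; unmatched a rows kept: 3.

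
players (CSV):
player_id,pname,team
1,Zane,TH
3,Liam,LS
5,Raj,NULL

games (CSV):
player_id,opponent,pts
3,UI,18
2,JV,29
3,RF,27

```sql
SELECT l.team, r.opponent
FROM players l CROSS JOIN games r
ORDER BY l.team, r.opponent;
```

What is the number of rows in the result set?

CROSS JOIN pairs every row of `players` with every row of `games`: 3 × 3 = 9 rows.

9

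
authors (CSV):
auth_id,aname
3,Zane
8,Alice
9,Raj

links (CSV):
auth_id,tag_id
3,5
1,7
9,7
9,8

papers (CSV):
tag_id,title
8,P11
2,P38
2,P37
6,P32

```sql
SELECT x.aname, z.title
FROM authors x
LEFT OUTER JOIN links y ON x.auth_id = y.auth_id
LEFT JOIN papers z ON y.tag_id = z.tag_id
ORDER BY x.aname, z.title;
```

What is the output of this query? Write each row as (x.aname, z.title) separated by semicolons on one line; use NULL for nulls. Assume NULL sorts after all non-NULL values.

Step 1 — x LEFT JOIN y on auth_id → 4 row(s).
Then LEFT JOIN `papers z` on tag_id: each of those 4 rows is kept; rows whose y.tag_id has no match in z get NULL for z's columns.

(Alice, NULL); (Raj, P11); (Raj, NULL); (Zane, NULL)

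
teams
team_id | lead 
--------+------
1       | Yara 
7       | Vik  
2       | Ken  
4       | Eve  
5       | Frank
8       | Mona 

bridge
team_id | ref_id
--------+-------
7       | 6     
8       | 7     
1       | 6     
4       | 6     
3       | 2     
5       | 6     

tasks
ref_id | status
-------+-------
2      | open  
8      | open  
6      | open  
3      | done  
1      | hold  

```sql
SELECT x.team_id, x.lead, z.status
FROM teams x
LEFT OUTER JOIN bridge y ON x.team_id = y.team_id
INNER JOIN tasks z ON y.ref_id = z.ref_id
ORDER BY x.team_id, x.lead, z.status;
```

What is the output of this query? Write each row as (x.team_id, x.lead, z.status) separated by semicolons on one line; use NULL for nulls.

(1, Yara, open); (4, Eve, open); (5, Frank, open); (7, Vik, open)

Step 1 — x LEFT JOIN y on team_id → 6 row(s).
Then INNER JOIN `tasks z` on ref_id: keep only rows whose y.ref_id appears in z.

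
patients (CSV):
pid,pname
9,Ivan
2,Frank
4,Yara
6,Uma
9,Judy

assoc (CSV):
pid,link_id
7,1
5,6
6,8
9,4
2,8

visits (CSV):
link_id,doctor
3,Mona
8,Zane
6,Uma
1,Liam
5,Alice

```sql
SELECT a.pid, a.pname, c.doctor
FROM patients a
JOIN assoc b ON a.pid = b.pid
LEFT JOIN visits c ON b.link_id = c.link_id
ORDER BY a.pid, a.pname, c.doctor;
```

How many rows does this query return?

4

Step 1 — a INNER JOIN b on pid → 4 row(s).
Then LEFT JOIN `visits c` on link_id: each of those 4 rows is kept; rows whose b.link_id has no match in c get NULL for c's columns.
Result: 4 row(s).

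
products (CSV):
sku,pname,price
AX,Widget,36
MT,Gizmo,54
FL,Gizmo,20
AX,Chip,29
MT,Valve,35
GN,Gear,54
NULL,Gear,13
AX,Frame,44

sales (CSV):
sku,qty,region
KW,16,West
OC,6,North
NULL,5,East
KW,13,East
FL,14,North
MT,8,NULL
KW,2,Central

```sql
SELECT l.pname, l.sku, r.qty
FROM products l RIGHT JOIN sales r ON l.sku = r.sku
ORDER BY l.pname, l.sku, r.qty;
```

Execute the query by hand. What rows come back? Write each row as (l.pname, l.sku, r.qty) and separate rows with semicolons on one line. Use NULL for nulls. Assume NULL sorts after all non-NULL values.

(Gizmo, FL, 14); (Gizmo, MT, 8); (Valve, MT, 8); (NULL, NULL, 2); (NULL, NULL, 5); (NULL, NULL, 6); (NULL, NULL, 13); (NULL, NULL, 16)

RIGHT JOIN keeps every row from `sales`; unmatched rows get NULL for `products`'s columns.
Matching on l.sku = r.sku. A NULL in a compared column never satisfies the condition.
- sku=AX: no matching r row.
- sku=MT: 1 matching r row(s), so 1 row(s) emitted.
- sku=FL: 1 matching r row(s), so 1 row(s) emitted.
- sku=AX: no matching r row.
- sku=MT: 1 matching r row(s), so 1 row(s) emitted.
- sku=GN: no matching r row.
- sku=NULL: no matching r row.
- sku=AX: no matching r row.
- plus 5 unmatched r row(s), each kept with NULL l columns.
After projecting and ordering:
l.pname | l.sku | r.qty
Gizmo | FL | 14
Gizmo | MT | 8
Valve | MT | 8
NULL | NULL | 2
NULL | NULL | 5
NULL | NULL | 6
NULL | NULL | 13
NULL | NULL | 16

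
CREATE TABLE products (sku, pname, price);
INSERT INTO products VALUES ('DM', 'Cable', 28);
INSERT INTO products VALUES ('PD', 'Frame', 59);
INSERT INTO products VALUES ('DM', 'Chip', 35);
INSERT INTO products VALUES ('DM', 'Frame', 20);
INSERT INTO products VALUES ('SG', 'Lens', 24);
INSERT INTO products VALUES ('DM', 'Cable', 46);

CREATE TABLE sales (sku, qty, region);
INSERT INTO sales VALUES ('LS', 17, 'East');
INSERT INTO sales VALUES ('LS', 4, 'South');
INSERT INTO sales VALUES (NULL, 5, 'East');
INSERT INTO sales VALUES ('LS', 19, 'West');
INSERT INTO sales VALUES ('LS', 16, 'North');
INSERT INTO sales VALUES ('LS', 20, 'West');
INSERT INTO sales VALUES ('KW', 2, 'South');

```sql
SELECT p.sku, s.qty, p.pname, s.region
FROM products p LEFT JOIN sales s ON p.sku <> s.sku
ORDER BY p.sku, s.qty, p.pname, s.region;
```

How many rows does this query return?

LEFT JOIN keeps every row from `products`; unmatched rows get NULL for `sales`'s columns.
Matching on p.sku <> s.sku. A NULL in a compared column never satisfies the condition.
- sku=DM: 6 matching s row(s), so 6 row(s) emitted.
- sku=PD: 6 matching s row(s), so 6 row(s) emitted.
- sku=DM: 6 matching s row(s), so 6 row(s) emitted.
- sku=DM: 6 matching s row(s), so 6 row(s) emitted.
- sku=SG: 6 matching s row(s), so 6 row(s) emitted.
- sku=DM: 6 matching s row(s), so 6 row(s) emitted.
Total: 36 rows.

36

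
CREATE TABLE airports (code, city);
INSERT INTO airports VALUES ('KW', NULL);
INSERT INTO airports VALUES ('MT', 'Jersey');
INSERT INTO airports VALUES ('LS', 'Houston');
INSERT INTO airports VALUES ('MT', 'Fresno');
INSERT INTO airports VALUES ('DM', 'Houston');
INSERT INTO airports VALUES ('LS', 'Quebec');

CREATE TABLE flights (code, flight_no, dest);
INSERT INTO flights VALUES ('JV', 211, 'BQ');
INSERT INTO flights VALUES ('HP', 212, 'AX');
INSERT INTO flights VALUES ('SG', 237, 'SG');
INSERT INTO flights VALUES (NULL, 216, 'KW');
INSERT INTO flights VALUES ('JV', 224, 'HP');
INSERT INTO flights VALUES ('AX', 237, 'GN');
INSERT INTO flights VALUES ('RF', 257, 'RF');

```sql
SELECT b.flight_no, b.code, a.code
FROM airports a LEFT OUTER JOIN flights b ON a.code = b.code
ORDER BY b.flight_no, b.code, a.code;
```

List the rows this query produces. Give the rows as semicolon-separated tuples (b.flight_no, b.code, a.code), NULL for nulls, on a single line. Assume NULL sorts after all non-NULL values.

(NULL, NULL, DM); (NULL, NULL, KW); (NULL, NULL, LS); (NULL, NULL, LS); (NULL, NULL, MT); (NULL, NULL, MT)

LEFT JOIN keeps every row from `airports`; unmatched rows get NULL for `flights`'s columns.
Matching on a.code = b.code. A NULL in a compared column never satisfies the condition.
Matched pairs: 0; unmatched a rows kept: 6.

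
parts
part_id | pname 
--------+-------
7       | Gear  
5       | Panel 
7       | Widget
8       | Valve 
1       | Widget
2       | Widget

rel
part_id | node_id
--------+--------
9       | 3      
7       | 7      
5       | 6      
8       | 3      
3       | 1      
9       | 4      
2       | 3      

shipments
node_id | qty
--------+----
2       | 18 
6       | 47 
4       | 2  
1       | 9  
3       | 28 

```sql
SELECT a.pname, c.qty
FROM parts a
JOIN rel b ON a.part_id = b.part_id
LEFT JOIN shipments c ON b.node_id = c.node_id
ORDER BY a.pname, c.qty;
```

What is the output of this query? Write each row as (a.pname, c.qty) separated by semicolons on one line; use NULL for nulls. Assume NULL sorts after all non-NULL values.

(Gear, NULL); (Panel, 47); (Valve, 28); (Widget, 28); (Widget, NULL)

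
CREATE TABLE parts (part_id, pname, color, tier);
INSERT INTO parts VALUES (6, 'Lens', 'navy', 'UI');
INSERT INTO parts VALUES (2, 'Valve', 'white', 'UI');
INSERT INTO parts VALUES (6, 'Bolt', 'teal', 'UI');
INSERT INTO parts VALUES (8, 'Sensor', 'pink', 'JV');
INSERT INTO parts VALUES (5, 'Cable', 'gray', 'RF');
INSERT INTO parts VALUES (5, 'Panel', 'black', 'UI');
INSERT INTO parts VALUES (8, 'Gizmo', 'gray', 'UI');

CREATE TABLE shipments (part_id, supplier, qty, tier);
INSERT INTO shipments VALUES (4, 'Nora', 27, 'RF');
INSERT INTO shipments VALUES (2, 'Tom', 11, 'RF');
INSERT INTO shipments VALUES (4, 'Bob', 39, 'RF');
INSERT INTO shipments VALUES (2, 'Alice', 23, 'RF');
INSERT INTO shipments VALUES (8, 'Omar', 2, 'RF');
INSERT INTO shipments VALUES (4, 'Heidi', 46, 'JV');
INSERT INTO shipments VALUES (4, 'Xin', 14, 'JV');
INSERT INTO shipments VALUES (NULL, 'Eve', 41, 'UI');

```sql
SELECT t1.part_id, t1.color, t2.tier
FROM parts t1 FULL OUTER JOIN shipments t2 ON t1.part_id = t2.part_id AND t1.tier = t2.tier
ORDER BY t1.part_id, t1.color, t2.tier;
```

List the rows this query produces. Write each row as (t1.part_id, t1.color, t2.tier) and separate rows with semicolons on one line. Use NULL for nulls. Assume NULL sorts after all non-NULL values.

FULL OUTER JOIN keeps every row from both sides; unmatched rows get NULL for the other side's columns.
Matching on t1.part_id = t2.part_id AND t1.tier = t2.tier. A NULL in a compared column never satisfies the condition.
- t1 (part_id=6, tier=UI) has no partner → padded with NULL.
- t1 (part_id=2, tier=UI) has no partner → padded with NULL.
- t1 (part_id=6, tier=UI) has no partner → padded with NULL.
- t1 (part_id=8, tier=JV) has no partner → padded with NULL.
- t1 (part_id=5, tier=RF) has no partner → padded with NULL.
- t1 (part_id=5, tier=UI) has no partner → padded with NULL.
- t1 (part_id=8, tier=UI) has no partner → padded with NULL.
- 8 t2 row(s) had no t1 match → kept, t1 columns NULL.

(2, white, NULL); (5, black, NULL); (5, gray, NULL); (6, navy, NULL); (6, teal, NULL); (8, gray, NULL); (8, pink, NULL); (NULL, NULL, JV); (NULL, NULL, JV); (NULL, NULL, RF); (NULL, NULL, RF); (NULL, NULL, RF); (NULL, NULL, RF); (NULL, NULL, RF); (NULL, NULL, UI)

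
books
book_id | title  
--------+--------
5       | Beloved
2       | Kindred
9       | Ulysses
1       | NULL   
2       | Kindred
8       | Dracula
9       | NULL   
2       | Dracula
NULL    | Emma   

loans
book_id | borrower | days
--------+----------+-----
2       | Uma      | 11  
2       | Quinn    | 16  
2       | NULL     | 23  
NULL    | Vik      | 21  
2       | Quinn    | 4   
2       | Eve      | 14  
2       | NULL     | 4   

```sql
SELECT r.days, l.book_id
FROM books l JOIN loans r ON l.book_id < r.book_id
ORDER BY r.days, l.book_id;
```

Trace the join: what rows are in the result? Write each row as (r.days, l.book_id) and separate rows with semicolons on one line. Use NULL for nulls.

(4, 1); (4, 1); (11, 1); (14, 1); (16, 1); (23, 1)

INNER JOIN keeps only pairs where the ON condition holds.
Matching on l.book_id < r.book_id. A NULL in a compared column never satisfies the condition.
- l[0] book_id=5 → no match; dropped.
- l[1] book_id=2 → no match; dropped.
- l[2] book_id=9 → no match; dropped.
- l[3] book_id=1 → 6 match(es) in r → 6 row(s).
- l[4] book_id=2 → no match; dropped.
- l[5] book_id=8 → no match; dropped.
- l[6] book_id=9 → no match; dropped.
- l[7] book_id=2 → no match; dropped.
- l[8] book_id=NULL → no match; dropped.
After projecting and ordering:
r.days | l.book_id
4 | 1
4 | 1
11 | 1
14 | 1
16 | 1
23 | 1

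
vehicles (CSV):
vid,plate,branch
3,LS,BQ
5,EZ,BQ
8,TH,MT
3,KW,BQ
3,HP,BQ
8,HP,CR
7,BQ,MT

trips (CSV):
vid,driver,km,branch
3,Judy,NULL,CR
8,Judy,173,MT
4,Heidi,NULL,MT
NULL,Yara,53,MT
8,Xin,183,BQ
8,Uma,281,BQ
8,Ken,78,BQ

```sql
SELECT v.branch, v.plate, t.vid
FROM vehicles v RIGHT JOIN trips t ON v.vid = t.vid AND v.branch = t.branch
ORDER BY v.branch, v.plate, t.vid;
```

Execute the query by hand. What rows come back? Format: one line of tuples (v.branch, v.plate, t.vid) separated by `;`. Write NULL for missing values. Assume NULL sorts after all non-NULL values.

(MT, TH, 8); (NULL, NULL, 3); (NULL, NULL, 4); (NULL, NULL, 8); (NULL, NULL, 8); (NULL, NULL, 8); (NULL, NULL, NULL)

RIGHT JOIN keeps every row from `trips`; unmatched rows get NULL for `vehicles`'s columns.
Matching on v.vid = t.vid AND v.branch = t.branch. A NULL in a compared column never satisfies the condition.
- v row (vid=3, branch=BQ): no match.
- v row (vid=5, branch=BQ): no match.
- v row (vid=8, branch=MT): matches 1 t row(s) → 1 output row(s).
- v row (vid=3, branch=BQ): no match.
- v row (vid=3, branch=BQ): no match.
- v row (vid=8, branch=CR): no match.
- v row (vid=7, branch=MT): no match.
- 6 row(s) from t found no v partner → padded with NULL.
After projecting and ordering:
v.branch | v.plate | t.vid
MT | TH | 8
NULL | NULL | 3
NULL | NULL | 4
NULL | NULL | 8
NULL | NULL | 8
NULL | NULL | 8
NULL | NULL | NULL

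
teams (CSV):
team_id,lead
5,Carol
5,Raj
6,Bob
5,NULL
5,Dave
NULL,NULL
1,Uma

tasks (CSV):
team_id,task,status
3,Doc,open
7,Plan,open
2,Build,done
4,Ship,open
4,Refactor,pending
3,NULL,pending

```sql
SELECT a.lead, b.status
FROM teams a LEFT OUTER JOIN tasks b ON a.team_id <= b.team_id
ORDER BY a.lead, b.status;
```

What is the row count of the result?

12

LEFT JOIN keeps every row from `teams`; unmatched rows get NULL for `tasks`'s columns.
Matching on a.team_id <= b.team_id. A NULL in a compared column never satisfies the condition.
- a row (team_id=5): matches 1 b row(s) → 1 output row(s).
- a row (team_id=5): matches 1 b row(s) → 1 output row(s).
- a row (team_id=6): matches 1 b row(s) → 1 output row(s).
- a row (team_id=5): matches 1 b row(s) → 1 output row(s).
- a row (team_id=5): matches 1 b row(s) → 1 output row(s).
- a row (team_id=NULL): no match → kept, b columns NULL.
- a row (team_id=1): matches 6 b row(s) → 6 output row(s).
Total: 11 matched + 1 padded = 12 rows.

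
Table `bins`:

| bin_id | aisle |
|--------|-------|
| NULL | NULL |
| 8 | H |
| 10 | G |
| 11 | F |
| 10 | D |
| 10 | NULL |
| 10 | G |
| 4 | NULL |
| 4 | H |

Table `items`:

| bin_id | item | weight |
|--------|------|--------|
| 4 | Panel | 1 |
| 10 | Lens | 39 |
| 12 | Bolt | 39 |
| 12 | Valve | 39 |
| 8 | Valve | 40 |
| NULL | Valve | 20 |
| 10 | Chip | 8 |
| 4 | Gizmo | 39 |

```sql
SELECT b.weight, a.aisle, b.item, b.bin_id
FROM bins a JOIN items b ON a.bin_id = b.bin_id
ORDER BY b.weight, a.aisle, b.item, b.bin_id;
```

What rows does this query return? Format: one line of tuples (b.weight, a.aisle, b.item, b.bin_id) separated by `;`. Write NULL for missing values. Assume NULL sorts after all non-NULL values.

(1, H, Panel, 4); (1, NULL, Panel, 4); (8, D, Chip, 10); (8, G, Chip, 10); (8, G, Chip, 10); (8, NULL, Chip, 10); (39, D, Lens, 10); (39, G, Lens, 10); (39, G, Lens, 10); (39, H, Gizmo, 4); (39, NULL, Gizmo, 4); (39, NULL, Lens, 10); (40, H, Valve, 8)

INNER JOIN keeps only pairs where the ON condition holds.
Matching on a.bin_id = b.bin_id. A NULL in a compared column never satisfies the condition.
- a[0] bin_id=NULL → no match; dropped.
- a[1] bin_id=8 → 1 match(es) in b → 1 row(s).
- a[2] bin_id=10 → 2 match(es) in b → 2 row(s).
- a[3] bin_id=11 → no match; dropped.
- a[4] bin_id=10 → 2 match(es) in b → 2 row(s).
- a[5] bin_id=10 → 2 match(es) in b → 2 row(s).
- a[6] bin_id=10 → 2 match(es) in b → 2 row(s).
- a[7] bin_id=4 → 2 match(es) in b → 2 row(s).
- a[8] bin_id=4 → 2 match(es) in b → 2 row(s).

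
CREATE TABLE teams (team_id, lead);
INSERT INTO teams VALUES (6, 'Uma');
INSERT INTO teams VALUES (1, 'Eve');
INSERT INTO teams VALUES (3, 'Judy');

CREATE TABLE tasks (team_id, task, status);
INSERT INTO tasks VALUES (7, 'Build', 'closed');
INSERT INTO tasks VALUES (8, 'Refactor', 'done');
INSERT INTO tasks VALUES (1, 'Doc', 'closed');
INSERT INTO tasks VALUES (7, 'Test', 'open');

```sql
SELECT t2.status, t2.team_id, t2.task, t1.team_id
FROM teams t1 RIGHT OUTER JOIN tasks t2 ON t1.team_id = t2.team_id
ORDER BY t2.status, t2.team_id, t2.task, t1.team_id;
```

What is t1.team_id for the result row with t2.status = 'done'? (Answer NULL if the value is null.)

RIGHT JOIN keeps every row from `tasks`; unmatched rows get NULL for `teams`'s columns.
Matching on t1.team_id = t2.team_id.
Matched pairs: 1; unmatched t2 rows kept: 3.

NULL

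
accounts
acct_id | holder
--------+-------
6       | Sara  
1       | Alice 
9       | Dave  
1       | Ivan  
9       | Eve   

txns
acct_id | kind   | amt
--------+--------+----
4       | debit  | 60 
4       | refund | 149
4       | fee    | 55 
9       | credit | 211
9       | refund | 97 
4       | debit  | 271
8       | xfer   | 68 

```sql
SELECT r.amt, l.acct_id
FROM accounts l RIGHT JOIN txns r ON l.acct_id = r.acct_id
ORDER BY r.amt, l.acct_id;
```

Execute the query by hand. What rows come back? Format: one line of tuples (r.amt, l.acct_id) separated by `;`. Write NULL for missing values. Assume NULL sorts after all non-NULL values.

RIGHT JOIN keeps every row from `txns`; unmatched rows get NULL for `accounts`'s columns.
Matching on l.acct_id = r.acct_id.
Matched pairs: 4; unmatched r rows kept: 5.

(55, NULL); (60, NULL); (68, NULL); (97, 9); (97, 9); (149, NULL); (211, 9); (211, 9); (271, NULL)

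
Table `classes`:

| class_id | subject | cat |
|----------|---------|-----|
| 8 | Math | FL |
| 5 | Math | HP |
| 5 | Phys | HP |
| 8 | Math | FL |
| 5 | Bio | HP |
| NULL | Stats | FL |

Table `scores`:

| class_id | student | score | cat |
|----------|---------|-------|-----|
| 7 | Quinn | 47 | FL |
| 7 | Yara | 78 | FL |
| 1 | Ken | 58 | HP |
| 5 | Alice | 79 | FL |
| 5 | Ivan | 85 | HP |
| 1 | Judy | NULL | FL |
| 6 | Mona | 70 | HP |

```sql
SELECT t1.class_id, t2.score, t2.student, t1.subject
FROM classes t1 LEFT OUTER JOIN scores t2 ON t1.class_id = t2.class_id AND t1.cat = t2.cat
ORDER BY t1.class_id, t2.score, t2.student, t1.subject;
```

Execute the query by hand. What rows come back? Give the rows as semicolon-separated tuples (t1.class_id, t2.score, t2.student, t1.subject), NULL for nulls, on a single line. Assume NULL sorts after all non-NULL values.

(5, 85, Ivan, Bio); (5, 85, Ivan, Math); (5, 85, Ivan, Phys); (8, NULL, NULL, Math); (8, NULL, NULL, Math); (NULL, NULL, NULL, Stats)

LEFT JOIN keeps every row from `classes`; unmatched rows get NULL for `scores`'s columns.
Matching on t1.class_id = t2.class_id AND t1.cat = t2.cat. A NULL in a compared column never satisfies the condition.
- class_id=8, cat=FL: no t2 row matches, row kept with t2 columns NULL.
- class_id=5, cat=HP: 1 matching t2 row(s), so 1 row(s) emitted.
- class_id=5, cat=HP: 1 matching t2 row(s), so 1 row(s) emitted.
- class_id=8, cat=FL: no t2 row matches, row kept with t2 columns NULL.
- class_id=5, cat=HP: 1 matching t2 row(s), so 1 row(s) emitted.
- class_id=NULL, cat=FL: no t2 row matches, row kept with t2 columns NULL.
After projecting and ordering:
t1.class_id | t2.score | t2.student | t1.subject
5 | 85 | Ivan | Bio
5 | 85 | Ivan | Math
5 | 85 | Ivan | Phys
8 | NULL | NULL | Math
8 | NULL | NULL | Math
NULL | NULL | NULL | Stats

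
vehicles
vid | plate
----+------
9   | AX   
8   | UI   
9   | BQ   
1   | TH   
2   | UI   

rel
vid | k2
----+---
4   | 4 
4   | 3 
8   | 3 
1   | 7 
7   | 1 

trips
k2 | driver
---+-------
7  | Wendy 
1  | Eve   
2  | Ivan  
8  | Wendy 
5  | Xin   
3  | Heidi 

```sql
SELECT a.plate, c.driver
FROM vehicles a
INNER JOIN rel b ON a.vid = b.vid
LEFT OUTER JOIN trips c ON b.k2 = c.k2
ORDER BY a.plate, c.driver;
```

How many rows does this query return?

Joins associate left-to-right: vehicles INNER JOIN rel on vid gives 2 intermediate row(s).
Then LEFT JOIN `trips c` on k2: each of those 2 rows is kept; rows whose b.k2 has no match in c get NULL for c's columns.
Result: 2 row(s).

2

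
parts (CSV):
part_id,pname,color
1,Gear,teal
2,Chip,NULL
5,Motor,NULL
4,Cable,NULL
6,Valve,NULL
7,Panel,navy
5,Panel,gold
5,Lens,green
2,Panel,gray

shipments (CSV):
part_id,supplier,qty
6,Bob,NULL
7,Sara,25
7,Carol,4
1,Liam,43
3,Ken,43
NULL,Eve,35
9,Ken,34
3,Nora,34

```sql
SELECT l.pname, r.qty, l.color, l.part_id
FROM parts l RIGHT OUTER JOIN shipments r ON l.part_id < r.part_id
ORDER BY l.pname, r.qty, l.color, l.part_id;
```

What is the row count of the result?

RIGHT JOIN keeps every row from `shipments`; unmatched rows get NULL for `parts`'s columns.
Matching on l.part_id < r.part_id. A NULL in a compared column never satisfies the condition.
- l[0] part_id=1 → 6 match(es) in r → 6 row(s).
- l[1] part_id=2 → 6 match(es) in r → 6 row(s).
- l[2] part_id=5 → 4 match(es) in r → 4 row(s).
- l[3] part_id=4 → 4 match(es) in r → 4 row(s).
- l[4] part_id=6 → 3 match(es) in r → 3 row(s).
- l[5] part_id=7 → 1 match(es) in r → 1 row(s).
- l[6] part_id=5 → 4 match(es) in r → 4 row(s).
- l[7] part_id=5 → 4 match(es) in r → 4 row(s).
- l[8] part_id=2 → 6 match(es) in r → 6 row(s).
- 2 row(s) from r found no l partner → padded with NULL.
Total: 38 matched + 2 padded = 40 rows.

40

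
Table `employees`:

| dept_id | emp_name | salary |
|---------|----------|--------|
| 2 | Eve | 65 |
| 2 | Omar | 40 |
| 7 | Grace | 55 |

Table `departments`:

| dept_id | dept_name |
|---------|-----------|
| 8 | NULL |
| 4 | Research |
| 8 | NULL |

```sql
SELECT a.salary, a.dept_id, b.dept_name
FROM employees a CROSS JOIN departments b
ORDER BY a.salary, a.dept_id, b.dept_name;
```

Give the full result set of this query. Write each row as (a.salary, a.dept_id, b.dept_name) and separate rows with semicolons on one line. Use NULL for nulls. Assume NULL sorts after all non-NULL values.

(40, 2, Research); (40, 2, NULL); (40, 2, NULL); (55, 7, Research); (55, 7, NULL); (55, 7, NULL); (65, 2, Research); (65, 2, NULL); (65, 2, NULL)

CROSS JOIN pairs every row of `employees` with every row of `departments`: 3 × 3 = 9 rows.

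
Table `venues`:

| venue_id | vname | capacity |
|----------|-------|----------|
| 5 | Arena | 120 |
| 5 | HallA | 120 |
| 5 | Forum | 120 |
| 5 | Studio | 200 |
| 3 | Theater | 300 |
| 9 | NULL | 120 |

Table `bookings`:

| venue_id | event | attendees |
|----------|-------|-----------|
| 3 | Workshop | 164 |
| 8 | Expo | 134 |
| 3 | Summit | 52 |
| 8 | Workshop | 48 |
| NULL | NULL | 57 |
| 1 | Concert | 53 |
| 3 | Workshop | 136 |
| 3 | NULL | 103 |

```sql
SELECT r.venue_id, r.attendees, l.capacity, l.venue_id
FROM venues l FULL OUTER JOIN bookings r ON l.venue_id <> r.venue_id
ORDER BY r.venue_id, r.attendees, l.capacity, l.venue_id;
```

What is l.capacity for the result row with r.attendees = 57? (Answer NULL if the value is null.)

NULL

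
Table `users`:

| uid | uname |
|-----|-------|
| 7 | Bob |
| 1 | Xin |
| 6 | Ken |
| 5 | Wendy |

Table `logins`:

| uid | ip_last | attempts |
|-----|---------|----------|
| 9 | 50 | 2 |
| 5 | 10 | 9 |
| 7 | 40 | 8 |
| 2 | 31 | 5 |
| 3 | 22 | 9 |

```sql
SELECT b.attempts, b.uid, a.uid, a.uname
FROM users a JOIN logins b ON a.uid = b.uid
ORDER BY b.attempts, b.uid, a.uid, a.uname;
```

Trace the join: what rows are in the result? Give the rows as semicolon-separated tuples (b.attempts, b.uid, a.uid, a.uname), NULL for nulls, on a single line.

(8, 7, 7, Bob); (9, 5, 5, Wendy)

INNER JOIN keeps only pairs where the ON condition holds.
Matching on a.uid = b.uid.
- a[0] uid=7 → 1 match(es) in b → 1 row(s).
- a[1] uid=1 → no match; dropped.
- a[2] uid=6 → no match; dropped.
- a[3] uid=5 → 1 match(es) in b → 1 row(s).
After projecting and ordering:
b.attempts | b.uid | a.uid | a.uname
8 | 7 | 7 | Bob
9 | 5 | 5 | Wendy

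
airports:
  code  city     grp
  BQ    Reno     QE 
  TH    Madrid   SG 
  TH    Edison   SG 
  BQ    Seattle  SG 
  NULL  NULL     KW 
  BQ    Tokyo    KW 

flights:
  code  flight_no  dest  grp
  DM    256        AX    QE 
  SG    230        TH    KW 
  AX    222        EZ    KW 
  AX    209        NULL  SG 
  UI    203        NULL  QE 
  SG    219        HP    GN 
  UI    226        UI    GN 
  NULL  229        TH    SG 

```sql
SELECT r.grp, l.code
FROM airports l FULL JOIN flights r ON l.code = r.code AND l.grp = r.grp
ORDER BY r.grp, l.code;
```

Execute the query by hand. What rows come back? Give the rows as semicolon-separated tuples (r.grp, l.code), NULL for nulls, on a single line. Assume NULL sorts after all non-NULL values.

FULL OUTER JOIN keeps every row from both sides; unmatched rows get NULL for the other side's columns.
Matching on l.code = r.code AND l.grp = r.grp. A NULL in a compared column never satisfies the condition.
- l row (code=BQ, grp=QE): no match → kept, r columns NULL.
- l row (code=TH, grp=SG): no match → kept, r columns NULL.
- l row (code=TH, grp=SG): no match → kept, r columns NULL.
- l row (code=BQ, grp=SG): no match → kept, r columns NULL.
- l row (code=NULL, grp=KW): no match → kept, r columns NULL.
- l row (code=BQ, grp=KW): no match → kept, r columns NULL.
- 8 row(s) from r found no l partner → padded with NULL.

(GN, NULL); (GN, NULL); (KW, NULL); (KW, NULL); (QE, NULL); (QE, NULL); (SG, NULL); (SG, NULL); (NULL, BQ); (NULL, BQ); (NULL, BQ); (NULL, TH); (NULL, TH); (NULL, NULL)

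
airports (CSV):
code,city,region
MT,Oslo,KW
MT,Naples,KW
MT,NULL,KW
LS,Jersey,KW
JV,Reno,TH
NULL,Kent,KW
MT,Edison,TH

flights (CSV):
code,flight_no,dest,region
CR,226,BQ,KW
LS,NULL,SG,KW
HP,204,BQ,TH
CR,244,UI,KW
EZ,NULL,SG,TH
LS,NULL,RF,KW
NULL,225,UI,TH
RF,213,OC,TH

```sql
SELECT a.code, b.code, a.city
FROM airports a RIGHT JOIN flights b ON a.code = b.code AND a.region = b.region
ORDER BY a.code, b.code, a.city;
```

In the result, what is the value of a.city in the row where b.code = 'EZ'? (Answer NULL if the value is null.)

NULL

RIGHT JOIN keeps every row from `flights`; unmatched rows get NULL for `airports`'s columns.
Matching on a.code = b.code AND a.region = b.region. A NULL in a compared column never satisfies the condition.
- code=MT, region=KW: no matching b row.
- code=MT, region=KW: no matching b row.
- code=MT, region=KW: no matching b row.
- code=LS, region=KW: 2 matching b row(s), so 2 row(s) emitted.
- code=JV, region=TH: no matching b row.
- code=NULL, region=KW: no matching b row.
- code=MT, region=TH: no matching b row.
- 6 row(s) from b found no a partner → padded with NULL.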